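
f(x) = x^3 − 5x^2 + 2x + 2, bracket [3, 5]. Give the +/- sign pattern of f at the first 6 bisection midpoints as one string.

-+---+

midpoint 4: f = -6 < 0 → [4, 5]
midpoint 4.5: f = 0.875 > 0 → [4, 4.5]
midpoint 4.25: f = -3.046875 < 0 → [4.25, 4.5]
midpoint 4.375: f = -1.2129 < 0 → [4.375, 4.5]
midpoint 4.4375: f = -0.2014 < 0 → [4.4375, 4.5]
midpoint 4.46875: f = 0.3286 > 0 → [4.4375, 4.46875]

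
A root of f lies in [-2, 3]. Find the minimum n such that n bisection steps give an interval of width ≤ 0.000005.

20

Width after n steps is 5/2^n. Need 2^n ≥ 5/0.000005 = 1000000.
2^19 = 524288 < 1000000 ≤ 2^20 = 1048576, so n = 20.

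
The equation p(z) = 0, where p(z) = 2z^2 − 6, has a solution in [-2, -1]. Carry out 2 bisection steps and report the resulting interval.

[-1.75, -1.5]

m = -1.5, p(m) = -1.5 (−); new bracket [-2, -1.5]
m = -1.75, p(m) = 0.125 (+); new bracket [-1.75, -1.5]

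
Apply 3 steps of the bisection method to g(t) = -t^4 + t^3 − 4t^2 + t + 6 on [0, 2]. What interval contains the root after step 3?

m = 1, g(m) = 3 (+); new bracket [1, 2]
m = 1.5, g(m) = -3.1875 (−); new bracket [1, 1.5]
m = 1.25, g(m) = 0.511719 (+); new bracket [1.25, 1.5]

[1.25, 1.5]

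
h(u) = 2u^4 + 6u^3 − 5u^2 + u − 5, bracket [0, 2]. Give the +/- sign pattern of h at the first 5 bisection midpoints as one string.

u = 1 gives h = -1, negative; keep [1, 2]
u = 1.5 gives h = 15.625, positive; keep [1, 1.5]
u = 1.25 gives h = 5.039062, positive; keep [1, 1.25]
u = 1.125 gives h = 1.5435, positive; keep [1, 1.125]
u = 1.0625 gives h = 0.1636, positive; keep [1, 1.0625]

-++++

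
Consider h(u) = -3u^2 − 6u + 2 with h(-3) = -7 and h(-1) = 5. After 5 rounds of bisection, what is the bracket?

[-2.3125, -2.25]

u = -2 gives h = 2, positive; keep [-3, -2]
u = -2.5 gives h = -1.75, negative; keep [-2.5, -2]
u = -2.25 gives h = 0.3125, positive; keep [-2.5, -2.25]
u = -2.375 gives h = -0.6719, negative; keep [-2.375, -2.25]
u = -2.3125 gives h = -0.168, negative; keep [-2.3125, -2.25]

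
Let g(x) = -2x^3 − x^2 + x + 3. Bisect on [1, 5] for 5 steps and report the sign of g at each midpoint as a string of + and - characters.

midpoint 3: g = -57 < 0 → [1, 3]
midpoint 2: g = -15 < 0 → [1, 2]
midpoint 1.5: g = -4.5 < 0 → [1, 1.5]
midpoint 1.25: g = -1.2188 < 0 → [1, 1.25]
midpoint 1.125: g = 0.0117 > 0 → [1.125, 1.25]

----+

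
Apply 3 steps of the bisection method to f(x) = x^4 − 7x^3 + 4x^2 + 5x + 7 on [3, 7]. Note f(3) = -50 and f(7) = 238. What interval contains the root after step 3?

m = 5, f(m) = -118 (−); new bracket [5, 7]
m = 6, f(m) = -35 (−); new bracket [6, 7]
m = 6.5, f(m) = 71.1875 (+); new bracket [6, 6.5]

[6, 6.5]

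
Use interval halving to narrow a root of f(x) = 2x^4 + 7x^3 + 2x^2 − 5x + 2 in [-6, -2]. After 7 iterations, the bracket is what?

[-2.78125, -2.75]

midpoint -4: f = 118 > 0 → [-4, -2]
midpoint -3: f = 8 > 0 → [-3, -2]
midpoint -2.5: f = -4.25 < 0 → [-3, -2.5]
midpoint -2.75: f = -0.3203 < 0 → [-3, -2.75]
midpoint -2.875: f = 3.2017 > 0 → [-2.875, -2.75]
midpoint -2.8125: f = 1.2928 > 0 → [-2.8125, -2.75]
midpoint -2.78125: f = 0.4507 > 0 → [-2.78125, -2.75]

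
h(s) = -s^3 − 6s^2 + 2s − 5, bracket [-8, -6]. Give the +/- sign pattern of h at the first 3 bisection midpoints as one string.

midpoint -7: h = 30 > 0 → [-7, -6]
midpoint -6.5: h = 3.125 > 0 → [-6.5, -6]
midpoint -6.25: h = -7.734375 < 0 → [-6.5, -6.25]

++-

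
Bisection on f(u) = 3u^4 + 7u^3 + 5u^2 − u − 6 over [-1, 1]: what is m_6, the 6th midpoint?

0.78125

f(0) = -6 < 0, so the root lies in [0, 1]
f(0.5) = -4.1875 < 0, so the root lies in [0.5, 1]
f(0.75) = -0.035156 < 0, so the root lies in [0.75, 1]
f(0.875) = 3.4011 > 0, so the root lies in [0.75, 0.875]
f(0.8125) = 1.5503 > 0, so the root lies in [0.75, 0.8125]
f(0.78125) = 0.726 > 0, so the root lies in [0.75, 0.78125]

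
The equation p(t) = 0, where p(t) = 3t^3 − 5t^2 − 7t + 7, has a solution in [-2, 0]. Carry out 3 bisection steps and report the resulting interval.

midpoint -1: p = 6 > 0 → [-2, -1]
midpoint -1.5: p = -3.875 < 0 → [-1.5, -1]
midpoint -1.25: p = 2.078125 > 0 → [-1.5, -1.25]

[-1.5, -1.25]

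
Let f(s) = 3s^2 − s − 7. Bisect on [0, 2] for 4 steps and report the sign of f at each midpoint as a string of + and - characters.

--+-

m = 1, f(m) = -5 (−); new bracket [1, 2]
m = 1.5, f(m) = -1.75 (−); new bracket [1.5, 2]
m = 1.75, f(m) = 0.4375 (+); new bracket [1.5, 1.75]
m = 1.625, f(m) = -0.7031 (−); new bracket [1.625, 1.75]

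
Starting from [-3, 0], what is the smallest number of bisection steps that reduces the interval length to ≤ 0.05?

6

Width after n steps is 3/2^n. Need 2^n ≥ 3/0.05 = 60.
2^5 = 32 < 60 ≤ 2^6 = 64, so n = 6.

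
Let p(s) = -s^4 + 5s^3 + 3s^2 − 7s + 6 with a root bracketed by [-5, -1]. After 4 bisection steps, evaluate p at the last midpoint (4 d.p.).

-8.7383

s = -3 gives p = -162, negative; keep [-3, -1]
s = -2 gives p = -24, negative; keep [-2, -1]
s = -1.5 gives p = 1.3125, positive; keep [-2, -1.5]
s = -1.75 gives p = -8.7383, negative; keep [-1.75, -1.5]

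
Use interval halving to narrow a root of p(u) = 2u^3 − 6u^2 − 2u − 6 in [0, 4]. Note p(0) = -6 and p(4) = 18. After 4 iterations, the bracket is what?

[3.5, 3.75]

u = 2 gives p = -18, negative; keep [2, 4]
u = 3 gives p = -12, negative; keep [3, 4]
u = 3.5 gives p = -0.75, negative; keep [3.5, 4]
u = 3.75 gives p = 7.5938, positive; keep [3.5, 3.75]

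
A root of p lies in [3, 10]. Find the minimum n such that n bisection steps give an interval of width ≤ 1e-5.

20

Width after n steps is 7/2^n. Need 2^n ≥ 7/1e-5 = 700000.
2^19 = 524288 < 700000 ≤ 2^20 = 1048576, so n = 20.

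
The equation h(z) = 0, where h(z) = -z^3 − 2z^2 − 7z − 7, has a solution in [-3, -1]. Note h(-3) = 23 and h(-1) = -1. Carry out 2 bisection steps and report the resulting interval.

h(-2) = 7 > 0, so the root lies in [-2, -1]
h(-1.5) = 2.375 > 0, so the root lies in [-1.5, -1]

[-1.5, -1]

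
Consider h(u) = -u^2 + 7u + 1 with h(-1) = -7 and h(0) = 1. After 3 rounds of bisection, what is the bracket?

[-0.25, -0.125]

midpoint -0.5: h = -2.75 < 0 → [-0.5, 0]
midpoint -0.25: h = -0.8125 < 0 → [-0.25, 0]
midpoint -0.125: h = 0.109375 > 0 → [-0.25, -0.125]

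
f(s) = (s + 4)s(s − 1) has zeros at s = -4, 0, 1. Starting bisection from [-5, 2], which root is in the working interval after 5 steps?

midpoint -1.5: f = 9.375 > 0 → [-5, -1.5]
midpoint -3.25: f = 10.359375 > 0 → [-5, -3.25]
midpoint -4.125: f = -2.642578 < 0 → [-4.125, -3.25]
midpoint -3.6875: f = 5.4016 > 0 → [-4.125, -3.6875]
midpoint -3.90625: f = 1.7967 > 0 → [-4.125, -3.90625]

-4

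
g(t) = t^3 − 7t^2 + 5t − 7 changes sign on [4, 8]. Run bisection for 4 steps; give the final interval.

[6.25, 6.5]

g(6) = -13 < 0, so the root lies in [6, 8]
g(7) = 28 > 0, so the root lies in [6, 7]
g(6.5) = 4.375 > 0, so the root lies in [6, 6.5]
g(6.25) = -5.0469 < 0, so the root lies in [6.25, 6.5]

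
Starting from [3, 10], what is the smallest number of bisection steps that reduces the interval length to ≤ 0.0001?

Width after n steps is 7/2^n. Need 2^n ≥ 7/0.0001 = 70000.
2^16 = 65536 < 70000 ≤ 2^17 = 131072, so n = 17.

17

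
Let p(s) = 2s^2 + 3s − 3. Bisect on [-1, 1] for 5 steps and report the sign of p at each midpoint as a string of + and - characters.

--+-+

s = 0 gives p = -3, negative; keep [0, 1]
s = 0.5 gives p = -1, negative; keep [0.5, 1]
s = 0.75 gives p = 0.375, positive; keep [0.5, 0.75]
s = 0.625 gives p = -0.3438, negative; keep [0.625, 0.75]
s = 0.6875 gives p = 0.0078, positive; keep [0.625, 0.6875]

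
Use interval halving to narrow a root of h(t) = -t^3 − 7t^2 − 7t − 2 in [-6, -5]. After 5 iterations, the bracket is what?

midpoint -5.5: h = -8.875 < 0 → [-6, -5.5]
midpoint -5.75: h = -3.078125 < 0 → [-6, -5.75]
midpoint -5.875: h = 0.294922 > 0 → [-5.875, -5.75]
midpoint -5.8125: h = -1.4324 < 0 → [-5.875, -5.8125]
midpoint -5.84375: h = -0.579 < 0 → [-5.875, -5.84375]

[-5.875, -5.84375]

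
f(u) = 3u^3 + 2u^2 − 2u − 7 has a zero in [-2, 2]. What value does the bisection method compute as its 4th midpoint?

1.25

f(0) = -7 < 0, so the root lies in [0, 2]
f(1) = -4 < 0, so the root lies in [1, 2]
f(1.5) = 4.625 > 0, so the root lies in [1, 1.5]
f(1.25) = -0.5156 < 0, so the root lies in [1.25, 1.5]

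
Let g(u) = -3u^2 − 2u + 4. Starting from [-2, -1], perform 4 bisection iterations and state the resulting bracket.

g(-1.5) = 0.25 > 0, so the root lies in [-2, -1.5]
g(-1.75) = -1.6875 < 0, so the root lies in [-1.75, -1.5]
g(-1.625) = -0.671875 < 0, so the root lies in [-1.625, -1.5]
g(-1.5625) = -0.1992 < 0, so the root lies in [-1.5625, -1.5]

[-1.5625, -1.5]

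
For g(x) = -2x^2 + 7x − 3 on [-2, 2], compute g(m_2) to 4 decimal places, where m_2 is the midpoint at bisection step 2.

midpoint 0: g = -3 < 0 → [0, 2]
midpoint 1: g = 2 > 0 → [0, 1]

2.0000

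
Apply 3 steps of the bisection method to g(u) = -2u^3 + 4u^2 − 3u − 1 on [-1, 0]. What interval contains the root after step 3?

g(-0.5) = 1.75 > 0, so the root lies in [-0.5, 0]
g(-0.25) = 0.03125 > 0, so the root lies in [-0.25, 0]
g(-0.125) = -0.558594 < 0, so the root lies in [-0.25, -0.125]

[-0.25, -0.125]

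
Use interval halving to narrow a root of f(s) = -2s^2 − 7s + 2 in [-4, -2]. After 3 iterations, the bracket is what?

[-4, -3.75]

m = -3, f(m) = 5 (+); new bracket [-4, -3]
m = -3.5, f(m) = 2 (+); new bracket [-4, -3.5]
m = -3.75, f(m) = 0.125 (+); new bracket [-4, -3.75]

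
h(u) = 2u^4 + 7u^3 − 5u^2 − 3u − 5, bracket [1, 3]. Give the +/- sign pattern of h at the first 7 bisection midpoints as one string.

m = 2, h(m) = 57 (+); new bracket [1, 2]
m = 1.5, h(m) = 13 (+); new bracket [1, 1.5]
m = 1.25, h(m) = 1.992188 (+); new bracket [1, 1.25]
m = 1.125, h(m) = -1.5327 (−); new bracket [1.125, 1.25]
m = 1.1875, h(m) = 0.0857 (+); new bracket [1.125, 1.1875]
m = 1.15625, h(m) = -0.758 (−); new bracket [1.15625, 1.1875]
m = 1.171875, h(m) = -0.3449 (−); new bracket [1.171875, 1.1875]

+++-+--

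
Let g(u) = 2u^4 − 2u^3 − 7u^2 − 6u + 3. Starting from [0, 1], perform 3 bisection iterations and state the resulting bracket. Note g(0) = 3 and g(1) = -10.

g(0.5) = -1.875 < 0, so the root lies in [0, 0.5]
g(0.25) = 1.039062 > 0, so the root lies in [0.25, 0.5]
g(0.375) = -0.300293 < 0, so the root lies in [0.25, 0.375]

[0.25, 0.375]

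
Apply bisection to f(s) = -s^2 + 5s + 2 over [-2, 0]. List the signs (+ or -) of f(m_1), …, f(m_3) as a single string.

--+

m = -1, f(m) = -4 (−); new bracket [-1, 0]
m = -0.5, f(m) = -0.75 (−); new bracket [-0.5, 0]
m = -0.25, f(m) = 0.6875 (+); new bracket [-0.5, -0.25]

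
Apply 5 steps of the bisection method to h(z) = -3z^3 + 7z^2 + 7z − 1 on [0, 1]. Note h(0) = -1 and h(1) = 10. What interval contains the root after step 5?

midpoint 0.5: h = 3.875 > 0 → [0, 0.5]
midpoint 0.25: h = 1.140625 > 0 → [0, 0.25]
midpoint 0.125: h = -0.021484 < 0 → [0.125, 0.25]
midpoint 0.1875: h = 0.5388 > 0 → [0.125, 0.1875]
midpoint 0.15625: h = 0.2532 > 0 → [0.125, 0.15625]

[0.125, 0.15625]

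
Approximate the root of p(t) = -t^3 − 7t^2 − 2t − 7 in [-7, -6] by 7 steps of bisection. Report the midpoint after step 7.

midpoint -6.5: p = -15.125 < 0 → [-7, -6.5]
midpoint -6.75: p = -4.890625 < 0 → [-7, -6.75]
midpoint -6.875: p = 0.841797 > 0 → [-6.875, -6.75]
midpoint -6.8125: p = -2.0769 < 0 → [-6.875, -6.8125]
midpoint -6.84375: p = -0.6308 < 0 → [-6.875, -6.84375]
midpoint -6.859375: p = 0.1022 > 0 → [-6.859375, -6.84375]
midpoint -6.8515625: p = -0.2651 < 0 → [-6.859375, -6.8515625]

-6.8515625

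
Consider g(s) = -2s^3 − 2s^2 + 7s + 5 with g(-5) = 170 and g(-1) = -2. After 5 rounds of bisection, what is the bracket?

m = -3, g(m) = 20 (+); new bracket [-3, -1]
m = -2, g(m) = -1 (−); new bracket [-3, -2]
m = -2.5, g(m) = 6.25 (+); new bracket [-2.5, -2]
m = -2.25, g(m) = 1.9062 (+); new bracket [-2.25, -2]
m = -2.125, g(m) = 0.2852 (+); new bracket [-2.125, -2]

[-2.125, -2]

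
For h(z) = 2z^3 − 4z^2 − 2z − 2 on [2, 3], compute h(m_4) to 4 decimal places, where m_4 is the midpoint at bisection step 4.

0.2622

m = 2.5, h(m) = -0.75 (−); new bracket [2.5, 3]
m = 2.75, h(m) = 3.84375 (+); new bracket [2.5, 2.75]
m = 2.625, h(m) = 1.363281 (+); new bracket [2.5, 2.625]
m = 2.5625, h(m) = 0.2622 (+); new bracket [2.5, 2.5625]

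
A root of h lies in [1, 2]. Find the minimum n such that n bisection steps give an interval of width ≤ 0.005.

8

Width after n steps is 1/2^n. Need 2^n ≥ 1/0.005 = 200.
2^7 = 128 < 200 ≤ 2^8 = 256, so n = 8.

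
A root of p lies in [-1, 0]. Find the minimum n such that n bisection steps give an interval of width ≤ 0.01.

7

Width after n steps is 1/2^n. Need 2^n ≥ 1/0.01 = 100.
2^6 = 64 < 100 ≤ 2^7 = 128, so n = 7.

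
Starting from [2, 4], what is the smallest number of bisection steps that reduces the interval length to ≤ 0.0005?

12

Width after n steps is 2/2^n. Need 2^n ≥ 2/0.0005 = 4000.
2^11 = 2048 < 4000 ≤ 2^12 = 4096, so n = 12.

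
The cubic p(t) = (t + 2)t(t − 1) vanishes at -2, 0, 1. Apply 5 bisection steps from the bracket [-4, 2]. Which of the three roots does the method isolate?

p(-1) = 2 > 0, so the root lies in [-4, -1]
p(-2.5) = -4.375 < 0, so the root lies in [-2.5, -1]
p(-1.75) = 1.203125 > 0, so the root lies in [-2.5, -1.75]
p(-2.125) = -0.8301 < 0, so the root lies in [-2.125, -1.75]
p(-1.9375) = 0.3557 > 0, so the root lies in [-2.125, -1.9375]

-2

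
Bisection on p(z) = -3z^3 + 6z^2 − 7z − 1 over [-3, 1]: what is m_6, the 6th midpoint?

-0.1875

m = -1, p(m) = 15 (+); new bracket [-1, 1]
m = 0, p(m) = -1 (−); new bracket [-1, 0]
m = -0.5, p(m) = 4.375 (+); new bracket [-0.5, 0]
m = -0.25, p(m) = 1.1719 (+); new bracket [-0.25, 0]
m = -0.125, p(m) = -0.0254 (−); new bracket [-0.25, -0.125]
m = -0.1875, p(m) = 0.5432 (+); new bracket [-0.1875, -0.125]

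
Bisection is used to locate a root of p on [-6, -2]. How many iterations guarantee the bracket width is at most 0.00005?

Width after n steps is 4/2^n. Need 2^n ≥ 4/0.00005 = 80000.
2^16 = 65536 < 80000 ≤ 2^17 = 131072, so n = 17.

17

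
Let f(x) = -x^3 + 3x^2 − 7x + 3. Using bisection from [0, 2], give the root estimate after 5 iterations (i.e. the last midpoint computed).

0.5625

x = 1 gives f = -2, negative; keep [0, 1]
x = 0.5 gives f = 0.125, positive; keep [0.5, 1]
x = 0.75 gives f = -0.984375, negative; keep [0.5, 0.75]
x = 0.625 gives f = -0.4473, negative; keep [0.5, 0.625]
x = 0.5625 gives f = -0.1663, negative; keep [0.5, 0.5625]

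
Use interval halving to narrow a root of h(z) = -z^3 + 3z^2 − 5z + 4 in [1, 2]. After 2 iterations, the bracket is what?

z = 1.5 gives h = -0.125, negative; keep [1, 1.5]
z = 1.25 gives h = 0.484375, positive; keep [1.25, 1.5]

[1.25, 1.5]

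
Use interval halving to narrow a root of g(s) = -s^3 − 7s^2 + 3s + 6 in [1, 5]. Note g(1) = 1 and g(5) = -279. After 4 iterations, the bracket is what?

midpoint 3: g = -75 < 0 → [1, 3]
midpoint 2: g = -24 < 0 → [1, 2]
midpoint 1.5: g = -8.625 < 0 → [1, 1.5]
midpoint 1.25: g = -3.1406 < 0 → [1, 1.25]

[1, 1.25]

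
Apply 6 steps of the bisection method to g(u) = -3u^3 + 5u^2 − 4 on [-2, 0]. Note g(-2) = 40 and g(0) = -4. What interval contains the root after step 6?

[-0.75, -0.71875]

midpoint -1: g = 4 > 0 → [-1, 0]
midpoint -0.5: g = -2.375 < 0 → [-1, -0.5]
midpoint -0.75: g = 0.078125 > 0 → [-0.75, -0.5]
midpoint -0.625: g = -1.3145 < 0 → [-0.75, -0.625]
midpoint -0.6875: g = -0.6619 < 0 → [-0.75, -0.6875]
midpoint -0.71875: g = -0.3031 < 0 → [-0.75, -0.71875]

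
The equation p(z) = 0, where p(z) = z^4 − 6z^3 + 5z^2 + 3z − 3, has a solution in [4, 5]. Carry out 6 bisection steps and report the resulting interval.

m = 4.5, p(m) = -24.9375 (−); new bracket [4.5, 5]
m = 4.75, p(m) = -9.902344 (−); new bracket [4.75, 5]
m = 4.875, p(m) = 0.113525 (+); new bracket [4.75, 4.875]
m = 4.8125, p(m) = -5.1184 (−); new bracket [4.8125, 4.875]
m = 4.84375, p(m) = -2.5596 (−); new bracket [4.84375, 4.875]
m = 4.859375, p(m) = -1.2375 (−); new bracket [4.859375, 4.875]

[4.859375, 4.875]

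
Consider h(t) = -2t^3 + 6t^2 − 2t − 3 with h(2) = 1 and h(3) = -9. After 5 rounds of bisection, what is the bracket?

[2.25, 2.28125]

m = 2.5, h(m) = -1.75 (−); new bracket [2, 2.5]
m = 2.25, h(m) = 0.09375 (+); new bracket [2.25, 2.5]
m = 2.375, h(m) = -0.699219 (−); new bracket [2.25, 2.375]
m = 2.3125, h(m) = -0.272 (−); new bracket [2.25, 2.3125]
m = 2.28125, h(m) = -0.0816 (−); new bracket [2.25, 2.28125]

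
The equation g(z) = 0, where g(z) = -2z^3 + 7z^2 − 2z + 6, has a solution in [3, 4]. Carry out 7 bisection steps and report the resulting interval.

g(3.5) = -1 < 0, so the root lies in [3, 3.5]
g(3.25) = 4.78125 > 0, so the root lies in [3.25, 3.5]
g(3.375) = 2.097656 > 0, so the root lies in [3.375, 3.5]
g(3.4375) = 0.6021 > 0, so the root lies in [3.4375, 3.5]
g(3.46875) = -0.1855 < 0, so the root lies in [3.4375, 3.46875]
g(3.453125) = 0.2116 > 0, so the root lies in [3.453125, 3.46875]
g(3.4609375) = 0.0139 > 0, so the root lies in [3.4609375, 3.46875]

[3.4609375, 3.46875]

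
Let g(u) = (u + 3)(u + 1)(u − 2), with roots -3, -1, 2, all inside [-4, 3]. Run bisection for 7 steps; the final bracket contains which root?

2

g(-0.5) = -3.125 < 0, so the root lies in [-0.5, 3]
g(1.25) = -7.171875 < 0, so the root lies in [1.25, 3]
g(2.125) = 2.001953 > 0, so the root lies in [1.25, 2.125]
g(1.6875) = -3.9368 < 0, so the root lies in [1.6875, 2.125]
g(1.90625) = -1.3368 < 0, so the root lies in [1.90625, 2.125]
g(2.015625) = 0.2363 > 0, so the root lies in [1.90625, 2.015625]
g(1.9609375) = -0.5738 < 0, so the root lies in [1.9609375, 2.015625]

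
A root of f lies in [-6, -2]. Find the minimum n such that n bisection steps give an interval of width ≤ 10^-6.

22

Width after n steps is 4/2^n. Need 2^n ≥ 4/10^-6 = 4000000.
2^21 = 2097152 < 4000000 ≤ 2^22 = 4194304, so n = 22.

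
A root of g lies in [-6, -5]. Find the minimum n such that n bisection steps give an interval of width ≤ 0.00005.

Width after n steps is 1/2^n. Need 2^n ≥ 1/0.00005 = 20000.
2^14 = 16384 < 20000 ≤ 2^15 = 32768, so n = 15.

15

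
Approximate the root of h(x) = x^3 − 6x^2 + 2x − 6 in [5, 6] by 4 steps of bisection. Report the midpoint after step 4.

5.8125

h(5.5) = -10.125 < 0, so the root lies in [5.5, 6]
h(5.75) = -2.765625 < 0, so the root lies in [5.75, 6]
h(5.875) = 1.435547 > 0, so the root lies in [5.75, 5.875]
h(5.8125) = -0.7097 < 0, so the root lies in [5.8125, 5.875]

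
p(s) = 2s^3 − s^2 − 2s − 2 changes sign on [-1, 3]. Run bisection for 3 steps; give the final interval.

[1.5, 2]

s = 1 gives p = -3, negative; keep [1, 3]
s = 2 gives p = 6, positive; keep [1, 2]
s = 1.5 gives p = -0.5, negative; keep [1.5, 2]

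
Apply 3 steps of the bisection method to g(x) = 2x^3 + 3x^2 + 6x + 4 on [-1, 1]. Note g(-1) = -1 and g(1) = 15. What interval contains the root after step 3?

[-1, -0.75]

m = 0, g(m) = 4 (+); new bracket [-1, 0]
m = -0.5, g(m) = 1.5 (+); new bracket [-1, -0.5]
m = -0.75, g(m) = 0.34375 (+); new bracket [-1, -0.75]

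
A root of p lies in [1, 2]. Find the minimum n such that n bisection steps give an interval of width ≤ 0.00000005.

25

Width after n steps is 1/2^n. Need 2^n ≥ 1/0.00000005 = 20000000.
2^24 = 16777216 < 20000000 ≤ 2^25 = 33554432, so n = 25.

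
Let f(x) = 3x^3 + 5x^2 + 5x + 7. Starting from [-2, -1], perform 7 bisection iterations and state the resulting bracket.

[-1.5625, -1.5546875]

x = -1.5 gives f = 0.625, positive; keep [-2, -1.5]
x = -1.75 gives f = -2.515625, negative; keep [-1.75, -1.5]
x = -1.625 gives f = -0.794922, negative; keep [-1.625, -1.5]
x = -1.5625 gives f = -0.0496, negative; keep [-1.5625, -1.5]
x = -1.53125 gives f = 0.2963, positive; keep [-1.5625, -1.53125]
x = -1.546875 gives f = 0.1255, positive; keep [-1.5625, -1.546875]
x = -1.5546875 gives f = 0.0385, positive; keep [-1.5625, -1.5546875]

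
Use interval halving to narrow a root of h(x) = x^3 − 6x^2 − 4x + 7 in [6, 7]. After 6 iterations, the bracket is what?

[6.4375, 6.453125]

h(6.5) = 2.125 > 0, so the root lies in [6, 6.5]
h(6.25) = -8.234375 < 0, so the root lies in [6.25, 6.5]
h(6.375) = -3.259766 < 0, so the root lies in [6.375, 6.5]
h(6.4375) = -0.6194 < 0, so the root lies in [6.4375, 6.5]
h(6.46875) = 0.7397 > 0, so the root lies in [6.4375, 6.46875]
h(6.453125) = 0.0569 > 0, so the root lies in [6.4375, 6.453125]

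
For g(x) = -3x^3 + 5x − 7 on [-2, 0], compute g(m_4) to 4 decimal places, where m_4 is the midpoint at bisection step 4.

g(-1) = -9 < 0, so the root lies in [-2, -1]
g(-1.5) = -4.375 < 0, so the root lies in [-2, -1.5]
g(-1.75) = 0.328125 > 0, so the root lies in [-1.75, -1.5]
g(-1.625) = -2.252 < 0, so the root lies in [-1.75, -1.625]

-2.2520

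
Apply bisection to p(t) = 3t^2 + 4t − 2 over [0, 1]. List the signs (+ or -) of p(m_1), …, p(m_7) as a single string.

p(0.5) = 0.75 > 0, so the root lies in [0, 0.5]
p(0.25) = -0.8125 < 0, so the root lies in [0.25, 0.5]
p(0.375) = -0.078125 < 0, so the root lies in [0.375, 0.5]
p(0.4375) = 0.3242 > 0, so the root lies in [0.375, 0.4375]
p(0.40625) = 0.1201 > 0, so the root lies in [0.375, 0.40625]
p(0.390625) = 0.0203 > 0, so the root lies in [0.375, 0.390625]
p(0.3828125) = -0.0291 < 0, so the root lies in [0.3828125, 0.390625]

+--+++-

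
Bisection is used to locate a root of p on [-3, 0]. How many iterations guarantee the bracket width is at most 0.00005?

16

Width after n steps is 3/2^n. Need 2^n ≥ 3/0.00005 = 60000.
2^15 = 32768 < 60000 ≤ 2^16 = 65536, so n = 16.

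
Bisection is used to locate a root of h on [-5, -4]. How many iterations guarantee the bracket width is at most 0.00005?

15

Width after n steps is 1/2^n. Need 2^n ≥ 1/0.00005 = 20000.
2^14 = 16384 < 20000 ≤ 2^15 = 32768, so n = 15.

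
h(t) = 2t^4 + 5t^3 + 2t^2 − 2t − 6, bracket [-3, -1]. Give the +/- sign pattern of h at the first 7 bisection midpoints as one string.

h(-2) = -2 < 0, so the root lies in [-3, -2]
h(-2.5) = 11.5 > 0, so the root lies in [-2.5, -2]
h(-2.25) = 2.929688 > 0, so the root lies in [-2.25, -2]
h(-2.125) = 0.0845 > 0, so the root lies in [-2.125, -2]
h(-2.0625) = -1.0442 < 0, so the root lies in [-2.125, -2.0625]
h(-2.09375) = -0.5025 < 0, so the root lies in [-2.125, -2.09375]
h(-2.109375) = -0.2148 < 0, so the root lies in [-2.125, -2.109375]

-+++---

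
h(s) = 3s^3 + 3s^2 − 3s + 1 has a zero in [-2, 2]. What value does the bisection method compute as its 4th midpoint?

midpoint 0: h = 1 > 0 → [-2, 0]
midpoint -1: h = 4 > 0 → [-2, -1]
midpoint -1.5: h = 2.125 > 0 → [-2, -1.5]
midpoint -1.75: h = -0.6406 < 0 → [-1.75, -1.5]

-1.75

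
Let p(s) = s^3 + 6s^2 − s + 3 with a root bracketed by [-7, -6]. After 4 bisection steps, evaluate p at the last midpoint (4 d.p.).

2.0090

p(-6.5) = -11.625 < 0, so the root lies in [-6.5, -6]
p(-6.25) = -0.515625 < 0, so the root lies in [-6.25, -6]
p(-6.125) = 4.435547 > 0, so the root lies in [-6.25, -6.125]
p(-6.1875) = 2.009 > 0, so the root lies in [-6.25, -6.1875]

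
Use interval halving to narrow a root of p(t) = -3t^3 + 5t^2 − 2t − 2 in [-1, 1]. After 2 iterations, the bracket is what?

[-0.5, 0]

t = 0 gives p = -2, negative; keep [-1, 0]
t = -0.5 gives p = 0.625, positive; keep [-0.5, 0]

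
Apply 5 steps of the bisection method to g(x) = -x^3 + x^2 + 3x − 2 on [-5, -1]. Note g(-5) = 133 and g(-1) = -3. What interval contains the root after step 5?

midpoint -3: g = 25 > 0 → [-3, -1]
midpoint -2: g = 4 > 0 → [-2, -1]
midpoint -1.5: g = -0.875 < 0 → [-2, -1.5]
midpoint -1.75: g = 1.1719 > 0 → [-1.75, -1.5]
midpoint -1.625: g = 0.0566 > 0 → [-1.625, -1.5]

[-1.625, -1.5]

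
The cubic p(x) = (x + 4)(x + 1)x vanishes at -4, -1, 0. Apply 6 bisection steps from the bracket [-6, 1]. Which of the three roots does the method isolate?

m = -2.5, p(m) = 5.625 (+); new bracket [-6, -2.5]
m = -4.25, p(m) = -3.453125 (−); new bracket [-4.25, -2.5]
m = -3.375, p(m) = 5.009766 (+); new bracket [-4.25, -3.375]
m = -3.8125, p(m) = 2.0105 (+); new bracket [-4.25, -3.8125]
m = -4.03125, p(m) = -0.3819 (−); new bracket [-4.03125, -3.8125]
m = -3.921875, p(m) = 0.8953 (+); new bracket [-4.03125, -3.921875]

-4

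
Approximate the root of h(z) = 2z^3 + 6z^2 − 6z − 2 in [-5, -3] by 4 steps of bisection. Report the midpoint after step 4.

-3.625

z = -4 gives h = -10, negative; keep [-4, -3]
z = -3.5 gives h = 6.75, positive; keep [-4, -3.5]
z = -3.75 gives h = -0.59375, negative; keep [-3.75, -3.5]
z = -3.625 gives h = 3.3242, positive; keep [-3.75, -3.625]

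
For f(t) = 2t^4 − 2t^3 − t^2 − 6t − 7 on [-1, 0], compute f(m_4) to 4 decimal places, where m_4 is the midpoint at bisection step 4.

m = -0.5, f(m) = -3.875 (−); new bracket [-1, -0.5]
m = -0.75, f(m) = -1.585938 (−); new bracket [-1, -0.75]
m = -0.875, f(m) = -0.003418 (−); new bracket [-1, -0.875]
m = -0.9375, f(m) = 0.939 (+); new bracket [-0.9375, -0.875]

0.9390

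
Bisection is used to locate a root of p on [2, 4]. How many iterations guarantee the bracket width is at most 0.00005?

16

Width after n steps is 2/2^n. Need 2^n ≥ 2/0.00005 = 40000.
2^15 = 32768 < 40000 ≤ 2^16 = 65536, so n = 16.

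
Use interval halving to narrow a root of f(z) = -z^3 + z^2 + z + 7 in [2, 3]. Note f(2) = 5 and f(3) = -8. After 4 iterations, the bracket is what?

z = 2.5 gives f = 0.125, positive; keep [2.5, 3]
z = 2.75 gives f = -3.484375, negative; keep [2.5, 2.75]
z = 2.625 gives f = -1.572266, negative; keep [2.5, 2.625]
z = 2.5625 gives f = -0.6975, negative; keep [2.5, 2.5625]

[2.5, 2.5625]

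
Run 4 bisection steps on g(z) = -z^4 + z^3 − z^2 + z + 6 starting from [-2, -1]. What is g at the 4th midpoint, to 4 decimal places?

-0.2608

midpoint -1.5: g = -6.1875 < 0 → [-1.5, -1]
midpoint -1.25: g = -1.207031 < 0 → [-1.25, -1]
midpoint -1.125: g = 0.58374 > 0 → [-1.25, -1.125]
midpoint -1.1875: g = -0.2608 < 0 → [-1.1875, -1.125]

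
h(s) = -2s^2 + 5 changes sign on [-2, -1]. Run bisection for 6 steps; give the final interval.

[-1.59375, -1.578125]

h(-1.5) = 0.5 > 0, so the root lies in [-2, -1.5]
h(-1.75) = -1.125 < 0, so the root lies in [-1.75, -1.5]
h(-1.625) = -0.28125 < 0, so the root lies in [-1.625, -1.5]
h(-1.5625) = 0.1172 > 0, so the root lies in [-1.625, -1.5625]
h(-1.59375) = -0.0801 < 0, so the root lies in [-1.59375, -1.5625]
h(-1.578125) = 0.019 > 0, so the root lies in [-1.59375, -1.578125]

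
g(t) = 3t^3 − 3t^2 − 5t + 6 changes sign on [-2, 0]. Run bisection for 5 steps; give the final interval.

midpoint -1: g = 5 > 0 → [-2, -1]
midpoint -1.5: g = -3.375 < 0 → [-1.5, -1]
midpoint -1.25: g = 1.703125 > 0 → [-1.5, -1.25]
midpoint -1.375: g = -0.5957 < 0 → [-1.375, -1.25]
midpoint -1.3125: g = 0.6116 > 0 → [-1.375, -1.3125]

[-1.375, -1.3125]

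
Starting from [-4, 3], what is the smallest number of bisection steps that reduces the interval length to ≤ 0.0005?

Width after n steps is 7/2^n. Need 2^n ≥ 7/0.0005 = 14000.
2^13 = 8192 < 14000 ≤ 2^14 = 16384, so n = 14.

14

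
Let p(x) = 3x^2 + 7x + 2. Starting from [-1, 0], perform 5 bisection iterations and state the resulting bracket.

x = -0.5 gives p = -0.75, negative; keep [-0.5, 0]
x = -0.25 gives p = 0.4375, positive; keep [-0.5, -0.25]
x = -0.375 gives p = -0.203125, negative; keep [-0.375, -0.25]
x = -0.3125 gives p = 0.1055, positive; keep [-0.375, -0.3125]
x = -0.34375 gives p = -0.0518, negative; keep [-0.34375, -0.3125]

[-0.34375, -0.3125]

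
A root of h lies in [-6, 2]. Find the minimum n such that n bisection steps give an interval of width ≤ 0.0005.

14

Width after n steps is 8/2^n. Need 2^n ≥ 8/0.0005 = 16000.
2^13 = 8192 < 16000 ≤ 2^14 = 16384, so n = 14.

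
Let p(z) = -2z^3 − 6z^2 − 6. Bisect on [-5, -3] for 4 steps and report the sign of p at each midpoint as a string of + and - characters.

m = -4, p(m) = 26 (+); new bracket [-4, -3]
m = -3.5, p(m) = 6.25 (+); new bracket [-3.5, -3]
m = -3.25, p(m) = -0.71875 (−); new bracket [-3.5, -3.25]
m = -3.375, p(m) = 2.543 (+); new bracket [-3.375, -3.25]

++-+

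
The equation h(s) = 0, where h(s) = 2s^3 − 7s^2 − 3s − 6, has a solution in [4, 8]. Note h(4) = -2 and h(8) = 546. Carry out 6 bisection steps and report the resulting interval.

h(6) = 156 > 0, so the root lies in [4, 6]
h(5) = 54 > 0, so the root lies in [4, 5]
h(4.5) = 21 > 0, so the root lies in [4, 4.5]
h(4.25) = 8.3438 > 0, so the root lies in [4, 4.25]
h(4.125) = 2.8945 > 0, so the root lies in [4, 4.125]
h(4.0625) = 0.3794 > 0, so the root lies in [4, 4.0625]

[4, 4.0625]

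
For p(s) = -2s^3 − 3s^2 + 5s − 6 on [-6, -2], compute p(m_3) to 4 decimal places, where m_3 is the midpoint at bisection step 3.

-6.0000

midpoint -4: p = 54 > 0 → [-4, -2]
midpoint -3: p = 6 > 0 → [-3, -2]
midpoint -2.5: p = -6 < 0 → [-3, -2.5]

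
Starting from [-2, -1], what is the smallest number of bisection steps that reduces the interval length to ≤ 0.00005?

15

Width after n steps is 1/2^n. Need 2^n ≥ 1/0.00005 = 20000.
2^14 = 16384 < 20000 ≤ 2^15 = 32768, so n = 15.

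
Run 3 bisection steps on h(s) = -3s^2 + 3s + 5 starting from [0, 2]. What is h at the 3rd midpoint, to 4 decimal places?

m = 1, h(m) = 5 (+); new bracket [1, 2]
m = 1.5, h(m) = 2.75 (+); new bracket [1.5, 2]
m = 1.75, h(m) = 1.0625 (+); new bracket [1.75, 2]

1.0625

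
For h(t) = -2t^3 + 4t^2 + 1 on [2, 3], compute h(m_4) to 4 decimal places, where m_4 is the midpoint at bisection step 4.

midpoint 2.5: h = -5.25 < 0 → [2, 2.5]
midpoint 2.25: h = -1.53125 < 0 → [2, 2.25]
midpoint 2.125: h = -0.128906 < 0 → [2, 2.125]
midpoint 2.0625: h = 0.4683 > 0 → [2.0625, 2.125]

0.4683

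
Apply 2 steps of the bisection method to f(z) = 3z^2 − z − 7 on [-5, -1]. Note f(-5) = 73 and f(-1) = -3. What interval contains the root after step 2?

f(-3) = 23 > 0, so the root lies in [-3, -1]
f(-2) = 7 > 0, so the root lies in [-2, -1]

[-2, -1]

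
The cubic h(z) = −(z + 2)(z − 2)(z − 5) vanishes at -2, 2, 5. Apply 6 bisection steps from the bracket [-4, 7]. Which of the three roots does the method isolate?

-2

m = 1.5, h(m) = -6.125 (−); new bracket [-4, 1.5]
m = -1.25, h(m) = -15.234375 (−); new bracket [-4, -1.25]
m = -2.625, h(m) = 22.041016 (+); new bracket [-2.625, -1.25]
m = -1.9375, h(m) = -1.7073 (−); new bracket [-2.625, -1.9375]
m = -2.28125, h(m) = 8.7674 (+); new bracket [-2.28125, -1.9375]
m = -2.109375, h(m) = 3.1954 (+); new bracket [-2.109375, -1.9375]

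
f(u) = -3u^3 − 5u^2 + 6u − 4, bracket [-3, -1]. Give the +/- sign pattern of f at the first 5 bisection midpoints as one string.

--++-

midpoint -2: f = -12 < 0 → [-3, -2]
midpoint -2.5: f = -3.375 < 0 → [-3, -2.5]
midpoint -2.75: f = 4.078125 > 0 → [-2.75, -2.5]
midpoint -2.625: f = 0.0605 > 0 → [-2.625, -2.5]
midpoint -2.5625: f = -1.7278 < 0 → [-2.625, -2.5625]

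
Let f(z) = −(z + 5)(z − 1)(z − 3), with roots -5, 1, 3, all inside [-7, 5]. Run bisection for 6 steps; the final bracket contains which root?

midpoint -1: f = -32 < 0 → [-7, -1]
midpoint -4: f = -35 < 0 → [-7, -4]
midpoint -5.5: f = 27.625 > 0 → [-5.5, -4]
midpoint -4.75: f = -11.1406 < 0 → [-5.5, -4.75]
midpoint -5.125: f = 6.2207 > 0 → [-5.125, -4.75]
midpoint -4.9375: f = -2.9456 < 0 → [-5.125, -4.9375]

-5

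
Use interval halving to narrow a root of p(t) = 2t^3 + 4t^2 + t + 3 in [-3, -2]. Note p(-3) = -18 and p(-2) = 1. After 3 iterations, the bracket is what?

[-2.125, -2]

m = -2.5, p(m) = -5.75 (−); new bracket [-2.5, -2]
m = -2.25, p(m) = -1.78125 (−); new bracket [-2.25, -2]
m = -2.125, p(m) = -0.253906 (−); new bracket [-2.125, -2]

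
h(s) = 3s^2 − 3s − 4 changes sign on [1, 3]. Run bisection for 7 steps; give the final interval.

midpoint 2: h = 2 > 0 → [1, 2]
midpoint 1.5: h = -1.75 < 0 → [1.5, 2]
midpoint 1.75: h = -0.0625 < 0 → [1.75, 2]
midpoint 1.875: h = 0.9219 > 0 → [1.75, 1.875]
midpoint 1.8125: h = 0.418 > 0 → [1.75, 1.8125]
midpoint 1.78125: h = 0.1748 > 0 → [1.75, 1.78125]
midpoint 1.765625: h = 0.0554 > 0 → [1.75, 1.765625]

[1.75, 1.765625]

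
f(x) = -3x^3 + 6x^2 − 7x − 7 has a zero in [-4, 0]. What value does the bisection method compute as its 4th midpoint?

midpoint -2: f = 55 > 0 → [-2, 0]
midpoint -1: f = 9 > 0 → [-1, 0]
midpoint -0.5: f = -1.625 < 0 → [-1, -0.5]
midpoint -0.75: f = 2.8906 > 0 → [-0.75, -0.5]

-0.75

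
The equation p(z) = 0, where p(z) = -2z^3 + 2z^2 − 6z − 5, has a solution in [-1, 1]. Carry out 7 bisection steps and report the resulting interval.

z = 0 gives p = -5, negative; keep [-1, 0]
z = -0.5 gives p = -1.25, negative; keep [-1, -0.5]
z = -0.75 gives p = 1.46875, positive; keep [-0.75, -0.5]
z = -0.625 gives p = 0.0195, positive; keep [-0.625, -0.5]
z = -0.5625 gives p = -0.6362, negative; keep [-0.625, -0.5625]
z = -0.59375 gives p = -0.3138, negative; keep [-0.625, -0.59375]
z = -0.609375 gives p = -0.1485, negative; keep [-0.625, -0.609375]

[-0.625, -0.609375]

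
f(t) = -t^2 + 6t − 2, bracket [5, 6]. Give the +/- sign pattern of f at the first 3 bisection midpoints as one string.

+-+

t = 5.5 gives f = 0.75, positive; keep [5.5, 6]
t = 5.75 gives f = -0.5625, negative; keep [5.5, 5.75]
t = 5.625 gives f = 0.109375, positive; keep [5.625, 5.75]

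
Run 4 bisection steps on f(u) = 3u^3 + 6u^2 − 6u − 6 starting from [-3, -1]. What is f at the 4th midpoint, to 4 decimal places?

1.9043

midpoint -2: f = 6 > 0 → [-3, -2]
midpoint -2.5: f = -0.375 < 0 → [-2.5, -2]
midpoint -2.25: f = 3.703125 > 0 → [-2.5, -2.25]
midpoint -2.375: f = 1.9043 > 0 → [-2.5, -2.375]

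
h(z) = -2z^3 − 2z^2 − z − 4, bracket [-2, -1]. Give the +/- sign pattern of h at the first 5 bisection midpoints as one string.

-++++

z = -1.5 gives h = -0.25, negative; keep [-2, -1.5]
z = -1.75 gives h = 2.34375, positive; keep [-1.75, -1.5]
z = -1.625 gives h = 0.925781, positive; keep [-1.625, -1.5]
z = -1.5625 gives h = 0.3091, positive; keep [-1.5625, -1.5]
z = -1.53125 gives h = 0.0225, positive; keep [-1.53125, -1.5]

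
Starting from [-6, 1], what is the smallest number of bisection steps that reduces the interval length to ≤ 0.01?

10

Width after n steps is 7/2^n. Need 2^n ≥ 7/0.01 = 700.
2^9 = 512 < 700 ≤ 2^10 = 1024, so n = 10.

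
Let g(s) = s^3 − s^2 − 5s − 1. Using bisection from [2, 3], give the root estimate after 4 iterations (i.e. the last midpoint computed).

midpoint 2.5: g = -4.125 < 0 → [2.5, 3]
midpoint 2.75: g = -1.515625 < 0 → [2.75, 3]
midpoint 2.875: g = 0.123047 > 0 → [2.75, 2.875]
midpoint 2.8125: g = -0.7253 < 0 → [2.8125, 2.875]

2.8125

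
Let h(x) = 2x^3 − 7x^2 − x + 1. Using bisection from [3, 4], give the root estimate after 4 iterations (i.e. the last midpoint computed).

3.5625

x = 3.5 gives h = -2.5, negative; keep [3.5, 4]
x = 3.75 gives h = 4.28125, positive; keep [3.5, 3.75]
x = 3.625 gives h = 0.660156, positive; keep [3.5, 3.625]
x = 3.5625 gives h = -0.9761, negative; keep [3.5625, 3.625]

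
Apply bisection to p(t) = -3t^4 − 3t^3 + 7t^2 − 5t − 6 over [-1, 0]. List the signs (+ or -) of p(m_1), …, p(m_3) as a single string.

-++

t = -0.5 gives p = -1.5625, negative; keep [-1, -0.5]
t = -0.75 gives p = 2.003906, positive; keep [-0.75, -0.5]
t = -0.625 gives p = 0.134033, positive; keep [-0.625, -0.5]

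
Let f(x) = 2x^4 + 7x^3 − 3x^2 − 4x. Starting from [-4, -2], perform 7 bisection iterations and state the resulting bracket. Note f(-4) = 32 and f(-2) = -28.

f(-3) = -42 < 0, so the root lies in [-4, -3]
f(-3.5) = -22.75 < 0, so the root lies in [-4, -3.5]
f(-3.75) = -0.820312 < 0, so the root lies in [-4, -3.75]
f(-3.875) = 14.0923 > 0, so the root lies in [-3.875, -3.75]
f(-3.8125) = 6.2791 > 0, so the root lies in [-3.8125, -3.75]
f(-3.78125) = 2.6423 > 0, so the root lies in [-3.78125, -3.75]
f(-3.765625) = 0.8895 > 0, so the root lies in [-3.765625, -3.75]

[-3.765625, -3.75]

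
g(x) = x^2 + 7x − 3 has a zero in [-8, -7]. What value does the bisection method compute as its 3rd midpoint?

-7.375

midpoint -7.5: g = 0.75 > 0 → [-7.5, -7]
midpoint -7.25: g = -1.1875 < 0 → [-7.5, -7.25]
midpoint -7.375: g = -0.234375 < 0 → [-7.5, -7.375]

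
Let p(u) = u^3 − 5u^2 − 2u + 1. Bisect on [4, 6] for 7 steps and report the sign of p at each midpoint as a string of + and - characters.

m = 5, p(m) = -9 (−); new bracket [5, 6]
m = 5.5, p(m) = 5.125 (+); new bracket [5, 5.5]
m = 5.25, p(m) = -2.609375 (−); new bracket [5.25, 5.5]
m = 5.375, p(m) = 1.084 (+); new bracket [5.25, 5.375]
m = 5.3125, p(m) = -0.8054 (−); new bracket [5.3125, 5.375]
m = 5.34375, p(m) = 0.1285 (+); new bracket [5.3125, 5.34375]
m = 5.328125, p(m) = -0.3411 (−); new bracket [5.328125, 5.34375]

-+-+-+-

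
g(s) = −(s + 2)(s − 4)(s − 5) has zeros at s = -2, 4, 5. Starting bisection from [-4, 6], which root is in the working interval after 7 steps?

-2

midpoint 1: g = -36 < 0 → [-4, 1]
midpoint -1.5: g = -17.875 < 0 → [-4, -1.5]
midpoint -2.75: g = 39.234375 > 0 → [-2.75, -1.5]
midpoint -2.125: g = 5.4551 > 0 → [-2.125, -1.5]
midpoint -1.8125: g = -7.4246 < 0 → [-2.125, -1.8125]
midpoint -1.96875: g = -1.2998 < 0 → [-2.125, -1.96875]
midpoint -2.046875: g = 1.9974 > 0 → [-2.046875, -1.96875]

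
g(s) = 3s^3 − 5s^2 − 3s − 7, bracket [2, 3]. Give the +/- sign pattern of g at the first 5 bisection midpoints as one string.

midpoint 2.5: g = 1.125 > 0 → [2, 2.5]
midpoint 2.25: g = -4.890625 < 0 → [2.25, 2.5]
midpoint 2.375: g = -2.138672 < 0 → [2.375, 2.5]
midpoint 2.4375: g = -0.573 < 0 → [2.4375, 2.5]
midpoint 2.46875: g = 0.2592 > 0 → [2.4375, 2.46875]

+---+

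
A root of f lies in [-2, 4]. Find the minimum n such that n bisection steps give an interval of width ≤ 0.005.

11

Width after n steps is 6/2^n. Need 2^n ≥ 6/0.005 = 1200.
2^10 = 1024 < 1200 ≤ 2^11 = 2048, so n = 11.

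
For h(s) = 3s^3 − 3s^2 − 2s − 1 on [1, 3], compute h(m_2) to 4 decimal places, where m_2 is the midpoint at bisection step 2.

m = 2, h(m) = 7 (+); new bracket [1, 2]
m = 1.5, h(m) = -0.625 (−); new bracket [1.5, 2]

-0.6250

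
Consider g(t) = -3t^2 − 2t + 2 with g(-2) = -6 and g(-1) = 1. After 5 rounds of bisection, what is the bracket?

t = -1.5 gives g = -1.75, negative; keep [-1.5, -1]
t = -1.25 gives g = -0.1875, negative; keep [-1.25, -1]
t = -1.125 gives g = 0.453125, positive; keep [-1.25, -1.125]
t = -1.1875 gives g = 0.1445, positive; keep [-1.25, -1.1875]
t = -1.21875 gives g = -0.0186, negative; keep [-1.21875, -1.1875]

[-1.21875, -1.1875]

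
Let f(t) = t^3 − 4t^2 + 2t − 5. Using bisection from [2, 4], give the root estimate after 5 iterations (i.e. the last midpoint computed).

3.8125

midpoint 3: f = -8 < 0 → [3, 4]
midpoint 3.5: f = -4.125 < 0 → [3.5, 4]
midpoint 3.75: f = -1.015625 < 0 → [3.75, 4]
midpoint 3.875: f = 0.873 > 0 → [3.75, 3.875]
midpoint 3.8125: f = -0.1003 < 0 → [3.8125, 3.875]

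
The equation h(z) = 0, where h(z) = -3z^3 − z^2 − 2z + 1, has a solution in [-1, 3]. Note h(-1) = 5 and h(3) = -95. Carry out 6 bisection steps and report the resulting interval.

[0.3125, 0.375]

z = 1 gives h = -5, negative; keep [-1, 1]
z = 0 gives h = 1, positive; keep [0, 1]
z = 0.5 gives h = -0.625, negative; keep [0, 0.5]
z = 0.25 gives h = 0.3906, positive; keep [0.25, 0.5]
z = 0.375 gives h = -0.0488, negative; keep [0.25, 0.375]
z = 0.3125 gives h = 0.1858, positive; keep [0.3125, 0.375]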